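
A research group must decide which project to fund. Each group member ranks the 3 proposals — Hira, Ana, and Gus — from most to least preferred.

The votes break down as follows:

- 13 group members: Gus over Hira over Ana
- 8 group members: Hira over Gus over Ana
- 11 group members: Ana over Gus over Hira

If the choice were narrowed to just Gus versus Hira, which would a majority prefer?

Ballots ranking Gus above Hira: 13+11 = 24.
Ballots ranking Hira above Gus: 8.
Gus wins the head-to-head, 24–8.

Gus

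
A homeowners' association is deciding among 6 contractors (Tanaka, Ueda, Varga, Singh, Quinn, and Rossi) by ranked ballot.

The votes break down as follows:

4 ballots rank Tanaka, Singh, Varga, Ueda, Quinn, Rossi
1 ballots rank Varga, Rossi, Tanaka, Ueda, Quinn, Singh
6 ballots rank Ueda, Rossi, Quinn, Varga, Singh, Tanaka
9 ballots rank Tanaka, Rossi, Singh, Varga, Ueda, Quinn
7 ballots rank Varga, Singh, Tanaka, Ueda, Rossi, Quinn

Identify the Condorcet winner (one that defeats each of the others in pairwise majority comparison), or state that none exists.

There is no Condorcet winner

Head-to-head results (27 voters total):
Tanaka vs Ueda: Tanaka wins 21–6.
Tanaka vs Varga: Varga wins 14–13.
Tanaka vs Singh: Tanaka wins 14–13.
Tanaka vs Quinn: Tanaka wins 21–6.
Tanaka vs Rossi: Tanaka wins 20–7.
Ueda vs Varga: Varga wins 21–6.
Ueda vs Singh: Singh wins 20–7.
Ueda vs Quinn: Ueda wins 27–0.
Ueda vs Rossi: Ueda wins 17–10.
Varga vs Singh: Varga wins 14–13.
Varga vs Quinn: Varga wins 21–6.
Varga vs Rossi: Rossi wins 15–12.
Singh vs Quinn: Singh wins 20–7.
Singh vs Rossi: Rossi wins 16–11.
Quinn vs Rossi: Rossi wins 23–4.
No candidate beats all others: Tanaka beats Rossi beats Varga beats Tanaka, a majority cycle.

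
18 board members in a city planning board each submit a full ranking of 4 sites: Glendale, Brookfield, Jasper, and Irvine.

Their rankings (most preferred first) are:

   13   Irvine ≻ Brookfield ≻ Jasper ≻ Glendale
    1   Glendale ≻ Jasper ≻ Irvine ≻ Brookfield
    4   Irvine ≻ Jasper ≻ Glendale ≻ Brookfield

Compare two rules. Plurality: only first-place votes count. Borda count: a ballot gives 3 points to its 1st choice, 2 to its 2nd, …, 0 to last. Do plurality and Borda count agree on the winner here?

Plurality first-place counts: Glendale 1, Brookfield 0, Jasper 0, Irvine 17 → Irvine.
Borda totals: Glendale 7, Brookfield 26, Jasper 23, Irvine 52 → Irvine.
The two rules agree on Irvine.

Yes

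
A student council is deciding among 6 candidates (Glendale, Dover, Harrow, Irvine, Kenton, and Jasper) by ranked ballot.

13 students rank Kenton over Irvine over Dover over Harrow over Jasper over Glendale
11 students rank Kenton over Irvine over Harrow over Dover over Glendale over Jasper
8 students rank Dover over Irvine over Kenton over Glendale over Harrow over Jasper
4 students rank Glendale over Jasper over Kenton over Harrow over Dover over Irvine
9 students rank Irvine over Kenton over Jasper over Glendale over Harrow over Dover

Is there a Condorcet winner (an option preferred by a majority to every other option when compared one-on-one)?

Yes

Head-to-head results (45 voters total):
Glendale vs Dover: Dover wins 32–13.
Glendale vs Harrow: Harrow wins 24–21.
Glendale vs Irvine: Irvine wins 41–4.
Glendale vs Kenton: Kenton wins 41–4.
Glendale vs Jasper: Glendale wins 23–22.
Dover vs Harrow: Harrow wins 24–21.
Dover vs Irvine: Irvine wins 33–12.
Dover vs Kenton: Kenton wins 37–8.
Dover vs Jasper: Dover wins 32–13.
Harrow vs Irvine: Irvine wins 41–4.
Harrow vs Kenton: Kenton wins 45–0.
Harrow vs Jasper: Harrow wins 32–13.
Irvine vs Kenton: Kenton wins 28–17.
Irvine vs Jasper: Irvine wins 41–4.
Kenton vs Jasper: Kenton wins 41–4.
Kenton beats each rival — Glendale (41–4), Dover (37–8), Harrow (45–0), Irvine (28–17), Jasper (41–4) — so Kenton is the Condorcet winner.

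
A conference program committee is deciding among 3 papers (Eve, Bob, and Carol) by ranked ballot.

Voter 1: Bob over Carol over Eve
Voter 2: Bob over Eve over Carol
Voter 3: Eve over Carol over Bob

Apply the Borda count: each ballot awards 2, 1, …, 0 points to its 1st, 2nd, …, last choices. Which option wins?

Borda scores:
  Eve: 0 + 1 + 2 = 3
  Bob: 2 + 2 + 0 = 4
  Carol: 1 + 0 + 1 = 2
Bob has the highest total.

Bob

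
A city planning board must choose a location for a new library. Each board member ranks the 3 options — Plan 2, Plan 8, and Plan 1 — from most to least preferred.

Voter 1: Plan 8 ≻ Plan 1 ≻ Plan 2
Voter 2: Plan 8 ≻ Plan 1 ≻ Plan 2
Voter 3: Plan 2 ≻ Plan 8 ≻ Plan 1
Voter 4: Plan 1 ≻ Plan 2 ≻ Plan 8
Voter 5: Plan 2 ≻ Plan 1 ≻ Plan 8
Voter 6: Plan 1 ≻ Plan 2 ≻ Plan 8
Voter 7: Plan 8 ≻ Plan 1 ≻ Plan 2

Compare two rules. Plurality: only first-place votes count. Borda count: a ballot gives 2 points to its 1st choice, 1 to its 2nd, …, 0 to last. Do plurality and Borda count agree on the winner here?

No

Plurality first-place counts: Plan 2 2, Plan 8 3, Plan 1 2 → Plan 8.
Borda totals: Plan 2 6, Plan 8 7, Plan 1 8 → Plan 1.
The two rules disagree: plurality picks Plan 8, Borda picks Plan 1.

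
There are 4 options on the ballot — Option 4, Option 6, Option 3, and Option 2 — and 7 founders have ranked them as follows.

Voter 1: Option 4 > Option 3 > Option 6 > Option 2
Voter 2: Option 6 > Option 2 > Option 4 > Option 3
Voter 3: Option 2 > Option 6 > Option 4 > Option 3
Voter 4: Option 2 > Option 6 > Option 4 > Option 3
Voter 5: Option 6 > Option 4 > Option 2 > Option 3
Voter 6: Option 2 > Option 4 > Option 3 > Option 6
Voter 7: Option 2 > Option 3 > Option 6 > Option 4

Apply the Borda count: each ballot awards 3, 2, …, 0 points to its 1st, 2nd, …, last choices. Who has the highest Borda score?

Borda scores:
  Option 4: 3 + 1 + 1 + 1 + 2 + 2 + 0 = 10
  Option 6: 1 + 3 + 2 + 2 + 3 + 0 + 1 = 12
  Option 3: 2 + 0 + 0 + 0 + 0 + 1 + 2 = 5
  Option 2: 0 + 2 + 3 + 3 + 1 + 3 + 3 = 15
Option 2 has the highest total.

Option 2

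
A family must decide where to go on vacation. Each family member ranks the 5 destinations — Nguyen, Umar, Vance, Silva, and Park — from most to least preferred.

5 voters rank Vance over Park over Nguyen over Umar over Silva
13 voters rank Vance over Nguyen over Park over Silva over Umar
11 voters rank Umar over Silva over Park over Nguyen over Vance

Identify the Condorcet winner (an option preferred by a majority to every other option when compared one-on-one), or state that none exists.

Head-to-head results (29 voters total):
Nguyen vs Umar: Nguyen wins 18–11.
Nguyen vs Vance: Vance wins 18–11.
Nguyen vs Silva: Nguyen wins 18–11.
Nguyen vs Park: Park wins 16–13.
Umar vs Vance: Vance wins 18–11.
Umar vs Silva: Umar wins 16–13.
Umar vs Park: Park wins 18–11.
Vance vs Silva: Vance wins 18–11.
Vance vs Park: Vance wins 18–11.
Silva vs Park: Park wins 18–11.
Vance beats each rival — Nguyen (18–11), Umar (18–11), Silva (18–11), Park (18–11) — so Vance is the Condorcet winner.

Vance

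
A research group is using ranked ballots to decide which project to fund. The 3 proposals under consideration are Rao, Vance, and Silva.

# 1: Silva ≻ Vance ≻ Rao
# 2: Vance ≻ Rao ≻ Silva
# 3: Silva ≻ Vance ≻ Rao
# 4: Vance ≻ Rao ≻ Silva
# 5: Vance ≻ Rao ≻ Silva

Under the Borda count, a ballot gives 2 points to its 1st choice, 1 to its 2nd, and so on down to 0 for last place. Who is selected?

Vance

Borda scores:
  Rao: 0 + 1 + 0 + 1 + 1 = 3
  Vance: 1 + 2 + 1 + 2 + 2 = 8
  Silva: 2 + 0 + 2 + 0 + 0 = 4
Vance has the highest total.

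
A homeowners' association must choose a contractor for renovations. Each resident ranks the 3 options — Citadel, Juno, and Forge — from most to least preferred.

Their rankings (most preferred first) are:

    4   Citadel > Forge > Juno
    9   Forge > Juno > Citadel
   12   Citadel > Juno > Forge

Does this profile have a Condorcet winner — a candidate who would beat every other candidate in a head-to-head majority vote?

Head-to-head results (25 voters total):
Citadel vs Juno: Citadel wins 16–9.
Citadel vs Forge: Citadel wins 16–9.
Juno vs Forge: Forge wins 13–12.
Citadel beats each rival — Juno (16–9), Forge (16–9) — so Citadel is the Condorcet winner.

Yes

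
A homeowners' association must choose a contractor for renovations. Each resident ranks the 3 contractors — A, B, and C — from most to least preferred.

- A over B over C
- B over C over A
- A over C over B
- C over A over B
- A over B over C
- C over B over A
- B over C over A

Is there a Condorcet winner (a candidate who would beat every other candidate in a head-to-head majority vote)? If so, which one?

Head-to-head results (7 voters total):
A vs B: A wins 4–3.
A vs C: C wins 4–3.
B vs C: B wins 4–3.
No candidate beats all others: A beats B beats C beats A, a majority cycle.

There is no Condorcet winner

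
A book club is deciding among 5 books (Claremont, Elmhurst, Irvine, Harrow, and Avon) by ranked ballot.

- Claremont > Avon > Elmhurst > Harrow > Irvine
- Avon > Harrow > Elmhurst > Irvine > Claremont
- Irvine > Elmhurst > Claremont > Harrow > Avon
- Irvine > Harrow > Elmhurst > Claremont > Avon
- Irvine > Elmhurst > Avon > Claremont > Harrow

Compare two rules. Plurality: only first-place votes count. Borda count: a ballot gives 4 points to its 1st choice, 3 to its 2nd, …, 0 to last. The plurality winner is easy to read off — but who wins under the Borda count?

Plurality first-place counts: Claremont 1, Elmhurst 0, Irvine 3, Harrow 0, Avon 1 → Irvine.
Borda totals: Claremont 8, Elmhurst 12, Irvine 13, Harrow 8, Avon 9 → Irvine.

Irvine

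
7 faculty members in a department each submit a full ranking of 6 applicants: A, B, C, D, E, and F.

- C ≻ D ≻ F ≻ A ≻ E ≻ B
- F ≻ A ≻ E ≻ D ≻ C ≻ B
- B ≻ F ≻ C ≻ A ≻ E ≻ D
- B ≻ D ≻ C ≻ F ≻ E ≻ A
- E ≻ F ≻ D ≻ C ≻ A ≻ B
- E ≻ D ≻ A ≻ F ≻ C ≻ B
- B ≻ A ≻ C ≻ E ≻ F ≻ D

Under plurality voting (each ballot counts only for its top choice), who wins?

First-place vote totals:
  A: 0
  B: 3
  C: 1
  D: 0
  E: 2
  F: 1
B has the most first-place votes.

B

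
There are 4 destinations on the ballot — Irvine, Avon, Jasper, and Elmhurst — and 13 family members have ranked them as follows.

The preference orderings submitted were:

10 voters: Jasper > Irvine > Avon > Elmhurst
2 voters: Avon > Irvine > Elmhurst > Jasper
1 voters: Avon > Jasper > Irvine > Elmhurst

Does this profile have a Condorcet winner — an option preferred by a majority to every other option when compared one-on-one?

Yes

Head-to-head results (13 voters total):
Irvine vs Avon: Irvine wins 10–3.
Irvine vs Jasper: Jasper wins 11–2.
Irvine vs Elmhurst: Irvine wins 13–0.
Avon vs Jasper: Jasper wins 10–3.
Avon vs Elmhurst: Avon wins 13–0.
Jasper vs Elmhurst: Jasper wins 11–2.
Jasper beats each rival — Irvine (11–2), Avon (10–3), Elmhurst (11–2) — so Jasper is the Condorcet winner.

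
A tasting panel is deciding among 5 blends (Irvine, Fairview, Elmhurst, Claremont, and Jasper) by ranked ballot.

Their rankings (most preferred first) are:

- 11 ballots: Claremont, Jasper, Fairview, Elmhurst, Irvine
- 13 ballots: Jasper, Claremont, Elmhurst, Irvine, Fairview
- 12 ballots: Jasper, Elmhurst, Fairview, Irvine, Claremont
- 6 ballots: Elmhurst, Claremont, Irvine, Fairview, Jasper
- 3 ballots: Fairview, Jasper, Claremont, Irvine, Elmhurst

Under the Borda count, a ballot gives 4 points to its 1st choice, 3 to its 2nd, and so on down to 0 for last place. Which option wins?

Jasper

Borda scores:
  Irvine: 11·0 + 13·1 + 12·1 + 6·2 + 3·1 = 40
  Fairview: 11·2 + 13·0 + 12·2 + 6·1 + 3·4 = 64
  Elmhurst: 11·1 + 13·2 + 12·3 + 6·4 + 3·0 = 97
  Claremont: 11·4 + 13·3 + 12·0 + 6·3 + 3·2 = 107
  Jasper: 11·3 + 13·4 + 12·4 + 6·0 + 3·3 = 142
Jasper has the highest total.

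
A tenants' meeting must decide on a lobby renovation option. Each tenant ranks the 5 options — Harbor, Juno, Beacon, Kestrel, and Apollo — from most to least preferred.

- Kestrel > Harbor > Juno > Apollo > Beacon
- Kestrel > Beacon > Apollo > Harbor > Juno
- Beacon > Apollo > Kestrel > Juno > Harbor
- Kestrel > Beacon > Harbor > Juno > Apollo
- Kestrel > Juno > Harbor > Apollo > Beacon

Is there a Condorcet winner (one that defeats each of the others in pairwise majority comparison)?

Head-to-head results (5 voters total):
Harbor vs Juno: Harbor wins 3–2.
Harbor vs Beacon: Beacon wins 3–2.
Harbor vs Kestrel: Kestrel wins 5–0.
Harbor vs Apollo: Harbor wins 3–2.
Juno vs Beacon: Beacon wins 3–2.
Juno vs Kestrel: Kestrel wins 5–0.
Juno vs Apollo: Juno wins 3–2.
Beacon vs Kestrel: Kestrel wins 4–1.
Beacon vs Apollo: Beacon wins 3–2.
Kestrel vs Apollo: Kestrel wins 4–1.
Kestrel beats each rival — Harbor (5–0), Juno (5–0), Beacon (4–1), Apollo (4–1) — so Kestrel is the Condorcet winner.

Yes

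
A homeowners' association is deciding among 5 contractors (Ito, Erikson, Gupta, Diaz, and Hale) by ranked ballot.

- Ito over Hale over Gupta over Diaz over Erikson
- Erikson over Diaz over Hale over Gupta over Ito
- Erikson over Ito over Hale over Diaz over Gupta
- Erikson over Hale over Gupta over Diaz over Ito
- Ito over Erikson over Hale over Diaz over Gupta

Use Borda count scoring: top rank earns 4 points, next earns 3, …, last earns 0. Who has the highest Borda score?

Borda scores:
  Ito: 4 + 0 + 3 + 0 + 4 = 11
  Erikson: 0 + 4 + 4 + 4 + 3 = 15
  Gupta: 2 + 1 + 0 + 2 + 0 = 5
  Diaz: 1 + 3 + 1 + 1 + 1 = 7
  Hale: 3 + 2 + 2 + 3 + 2 = 12
Erikson has the highest total.

Erikson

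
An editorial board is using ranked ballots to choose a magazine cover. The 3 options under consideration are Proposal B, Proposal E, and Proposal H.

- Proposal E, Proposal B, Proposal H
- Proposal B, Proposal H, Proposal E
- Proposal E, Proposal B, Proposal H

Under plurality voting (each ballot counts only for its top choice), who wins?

Proposal E

First-place vote totals:
  Proposal B: 1
  Proposal E: 2
  Proposal H: 0
Proposal E has the most first-place votes.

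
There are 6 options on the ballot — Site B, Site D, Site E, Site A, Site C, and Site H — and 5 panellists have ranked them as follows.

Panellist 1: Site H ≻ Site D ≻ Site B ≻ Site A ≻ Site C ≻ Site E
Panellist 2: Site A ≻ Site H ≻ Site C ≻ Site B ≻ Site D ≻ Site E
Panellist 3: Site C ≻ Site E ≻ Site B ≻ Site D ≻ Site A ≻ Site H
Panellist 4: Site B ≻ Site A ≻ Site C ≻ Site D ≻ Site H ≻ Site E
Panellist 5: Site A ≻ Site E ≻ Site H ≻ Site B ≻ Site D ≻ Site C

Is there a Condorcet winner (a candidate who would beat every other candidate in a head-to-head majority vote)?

Head-to-head results (5 voters total):
Site B vs Site D: Site B wins 4–1.
Site B vs Site E: Site B wins 3–2.
Site B vs Site A: Site B wins 3–2.
Site B vs Site C: Site B wins 3–2.
Site B vs Site H: Site H wins 3–2.
Site D vs Site E: Site D wins 3–2.
Site D vs Site A: Site A wins 3–2.
Site D vs Site C: Site C wins 3–2.
Site D vs Site H: Site H wins 3–2.
Site E vs Site A: Site A wins 4–1.
Site E vs Site C: Site C wins 4–1.
Site E vs Site H: Site H wins 3–2.
Site A vs Site C: Site A wins 4–1.
Site A vs Site H: Site A wins 4–1.
Site C vs Site H: Site H wins 3–2.
No candidate beats all others: Site B beats Site A beats Site H beats Site B, a majority cycle.

No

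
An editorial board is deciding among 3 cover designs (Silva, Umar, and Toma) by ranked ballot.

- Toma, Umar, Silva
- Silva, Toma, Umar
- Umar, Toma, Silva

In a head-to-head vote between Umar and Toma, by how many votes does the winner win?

Ballots ranking Umar above Toma: 1.
Ballots ranking Toma above Umar: 2.
Toma wins 2–1, a margin of 1.

1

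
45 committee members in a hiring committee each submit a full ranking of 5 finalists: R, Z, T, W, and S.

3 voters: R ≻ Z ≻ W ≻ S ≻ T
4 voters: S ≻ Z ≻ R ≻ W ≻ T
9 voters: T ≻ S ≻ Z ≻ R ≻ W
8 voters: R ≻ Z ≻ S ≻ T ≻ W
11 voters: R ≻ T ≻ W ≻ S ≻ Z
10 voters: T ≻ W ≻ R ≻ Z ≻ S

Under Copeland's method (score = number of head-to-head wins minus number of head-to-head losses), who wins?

Pairwise results:
  R vs Z: R wins 32–13.
  R vs T: R wins 26–19.
  R vs W: R wins 35–10.
  R vs S: R wins 32–13.
  Z vs T: T wins 30–15.
  Z vs W: Z wins 24–21.
  Z vs S: S wins 24–21.
  T vs W: T wins 38–7.
  T vs S: T wins 30–15.
  W vs S: W wins 24–21.
Copeland scores (wins − losses):
  R: 4 − 0 = 4
  Z: 1 − 3 = -2
  T: 3 − 1 = 2
  W: 1 − 3 = -2
  S: 1 − 3 = -2
R has the best Copeland score.

R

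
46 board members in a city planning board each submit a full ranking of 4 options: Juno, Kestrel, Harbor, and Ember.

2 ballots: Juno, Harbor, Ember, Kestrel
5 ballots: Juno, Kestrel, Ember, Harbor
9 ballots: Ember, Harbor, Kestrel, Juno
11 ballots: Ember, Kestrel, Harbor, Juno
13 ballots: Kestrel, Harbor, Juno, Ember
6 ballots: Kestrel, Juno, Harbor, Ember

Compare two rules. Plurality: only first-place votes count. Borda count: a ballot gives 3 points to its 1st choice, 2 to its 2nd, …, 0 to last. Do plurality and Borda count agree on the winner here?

No

Plurality first-place counts: Juno 7, Kestrel 19, Harbor 0, Ember 20 → Ember.
Borda totals: Juno 46, Kestrel 98, Harbor 65, Ember 67 → Kestrel.
The two rules disagree: plurality picks Ember, Borda picks Kestrel.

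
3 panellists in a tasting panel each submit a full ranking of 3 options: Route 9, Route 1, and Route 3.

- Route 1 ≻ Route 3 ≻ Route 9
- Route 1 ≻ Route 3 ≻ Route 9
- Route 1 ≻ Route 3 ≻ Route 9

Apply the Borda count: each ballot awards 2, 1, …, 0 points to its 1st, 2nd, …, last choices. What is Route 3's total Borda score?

Borda scores:
  Route 9: 0 + 0 + 0 = 0
  Route 1: 2 + 2 + 2 = 6
  Route 3: 1 + 1 + 1 = 3

3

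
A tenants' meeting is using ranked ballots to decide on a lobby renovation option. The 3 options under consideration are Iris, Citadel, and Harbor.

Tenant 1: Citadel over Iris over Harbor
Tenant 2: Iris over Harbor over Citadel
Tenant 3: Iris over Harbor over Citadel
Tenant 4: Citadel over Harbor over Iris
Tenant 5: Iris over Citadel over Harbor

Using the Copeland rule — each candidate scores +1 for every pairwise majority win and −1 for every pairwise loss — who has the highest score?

Iris

Pairwise results:
  Iris vs Citadel: Iris wins 3–2.
  Iris vs Harbor: Iris wins 4–1.
  Citadel vs Harbor: Citadel wins 3–2.
Copeland scores (wins − losses):
  Iris: 2 − 0 = 2
  Citadel: 1 − 1 = 0
  Harbor: 0 − 2 = -2
Iris has the best Copeland score.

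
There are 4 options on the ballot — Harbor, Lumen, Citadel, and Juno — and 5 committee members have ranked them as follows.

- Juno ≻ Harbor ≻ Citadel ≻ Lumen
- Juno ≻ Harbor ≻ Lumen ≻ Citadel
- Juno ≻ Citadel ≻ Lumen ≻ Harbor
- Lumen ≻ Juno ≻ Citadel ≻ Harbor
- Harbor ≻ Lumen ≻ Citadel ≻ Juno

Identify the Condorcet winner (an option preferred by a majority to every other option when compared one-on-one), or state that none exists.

Juno

Head-to-head results (5 voters total):
Harbor vs Lumen: Harbor wins 3–2.
Harbor vs Citadel: Harbor wins 3–2.
Harbor vs Juno: Juno wins 4–1.
Lumen vs Citadel: Lumen wins 3–2.
Lumen vs Juno: Juno wins 3–2.
Citadel vs Juno: Juno wins 4–1.
Juno beats each rival — Harbor (4–1), Lumen (3–2), Citadel (4–1) — so Juno is the Condorcet winner.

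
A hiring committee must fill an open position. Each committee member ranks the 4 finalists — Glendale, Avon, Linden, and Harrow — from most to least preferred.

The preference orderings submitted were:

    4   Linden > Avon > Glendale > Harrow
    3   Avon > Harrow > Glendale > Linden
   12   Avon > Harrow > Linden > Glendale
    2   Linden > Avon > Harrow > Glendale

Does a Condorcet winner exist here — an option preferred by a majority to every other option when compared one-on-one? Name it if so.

Avon

Head-to-head results (21 voters total):
Glendale vs Avon: Avon wins 21–0.
Glendale vs Linden: Linden wins 18–3.
Glendale vs Harrow: Harrow wins 17–4.
Avon vs Linden: Avon wins 15–6.
Avon vs Harrow: Avon wins 21–0.
Linden vs Harrow: Harrow wins 15–6.
Avon beats each rival — Glendale (21–0), Linden (15–6), Harrow (21–0) — so Avon is the Condorcet winner.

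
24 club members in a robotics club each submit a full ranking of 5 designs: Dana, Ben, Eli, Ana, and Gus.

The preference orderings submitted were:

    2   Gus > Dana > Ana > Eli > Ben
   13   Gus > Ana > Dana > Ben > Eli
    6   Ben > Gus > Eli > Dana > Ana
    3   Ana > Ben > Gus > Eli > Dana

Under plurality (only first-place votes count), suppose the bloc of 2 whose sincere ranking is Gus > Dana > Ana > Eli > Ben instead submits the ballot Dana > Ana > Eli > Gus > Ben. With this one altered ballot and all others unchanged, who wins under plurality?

First-place totals with the altered ballot: Dana 2, Ben 6, Eli 0, Ana 3, Gus 13.
The winner is unchanged: still Gus.

Gus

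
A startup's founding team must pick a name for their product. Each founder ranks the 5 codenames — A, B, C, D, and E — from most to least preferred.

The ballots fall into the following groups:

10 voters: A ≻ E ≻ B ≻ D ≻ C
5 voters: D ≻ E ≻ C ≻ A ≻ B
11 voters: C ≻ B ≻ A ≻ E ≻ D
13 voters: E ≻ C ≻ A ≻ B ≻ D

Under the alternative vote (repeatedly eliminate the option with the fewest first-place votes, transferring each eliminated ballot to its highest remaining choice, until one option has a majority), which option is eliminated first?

Round 1: E 13, C 11, A 10, D 5, B 0. B has the fewest and is eliminated.
Round 2: E 13, C 11, A 10, D 5. D has the fewest and is eliminated.
Round 3: E 18, C 11, A 10. A has the fewest and is eliminated.
Round 4: E 28, C 11. E has a majority.

B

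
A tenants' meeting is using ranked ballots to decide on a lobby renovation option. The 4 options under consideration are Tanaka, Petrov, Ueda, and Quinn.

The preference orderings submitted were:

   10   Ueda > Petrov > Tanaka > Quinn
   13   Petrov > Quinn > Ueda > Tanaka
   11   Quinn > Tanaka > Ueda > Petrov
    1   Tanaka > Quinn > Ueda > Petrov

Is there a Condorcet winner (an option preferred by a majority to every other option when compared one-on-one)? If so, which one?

Head-to-head results (35 voters total):
Tanaka vs Petrov: Petrov wins 23–12.
Tanaka vs Ueda: Ueda wins 23–12.
Tanaka vs Quinn: Quinn wins 24–11.
Petrov vs Ueda: Ueda wins 22–13.
Petrov vs Quinn: Petrov wins 23–12.
Ueda vs Quinn: Quinn wins 25–10.
No candidate beats all others: Petrov beats Quinn beats Ueda beats Petrov, a majority cycle.

No Condorcet winner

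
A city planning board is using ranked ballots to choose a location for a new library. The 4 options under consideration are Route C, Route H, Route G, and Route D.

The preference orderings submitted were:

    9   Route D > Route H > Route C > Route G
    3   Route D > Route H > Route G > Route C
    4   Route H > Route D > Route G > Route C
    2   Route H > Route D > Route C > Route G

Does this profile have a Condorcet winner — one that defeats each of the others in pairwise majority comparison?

Head-to-head results (18 voters total):
Route C vs Route H: Route H wins 18–0.
Route C vs Route G: Route C wins 11–7.
Route C vs Route D: Route D wins 18–0.
Route H vs Route G: Route H wins 18–0.
Route H vs Route D: Route D wins 12–6.
Route G vs Route D: Route D wins 18–0.
Route D beats each rival — Route C (18–0), Route H (12–6), Route G (18–0) — so Route D is the Condorcet winner.

Yes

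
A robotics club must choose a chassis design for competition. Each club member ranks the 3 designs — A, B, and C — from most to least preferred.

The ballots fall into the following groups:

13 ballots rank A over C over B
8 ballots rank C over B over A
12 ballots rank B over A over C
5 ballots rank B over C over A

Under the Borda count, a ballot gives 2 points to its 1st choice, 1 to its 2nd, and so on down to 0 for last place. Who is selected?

Borda scores:
  A: 13·2 + 8·0 + 12·1 + 5·0 = 38
  B: 13·0 + 8·1 + 12·2 + 5·2 = 42
  C: 13·1 + 8·2 + 12·0 + 5·1 = 34
B has the highest total.

B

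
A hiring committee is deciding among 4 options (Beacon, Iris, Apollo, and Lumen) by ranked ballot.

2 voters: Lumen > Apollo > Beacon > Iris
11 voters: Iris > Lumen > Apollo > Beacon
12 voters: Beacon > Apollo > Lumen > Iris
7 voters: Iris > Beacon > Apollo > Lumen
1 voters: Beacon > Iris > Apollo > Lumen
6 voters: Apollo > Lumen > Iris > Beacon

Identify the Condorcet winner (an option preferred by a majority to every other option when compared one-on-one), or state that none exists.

Head-to-head results (39 voters total):
Beacon vs Iris: Iris wins 24–15.
Beacon vs Apollo: Beacon wins 20–19.
Beacon vs Lumen: Beacon wins 20–19.
Iris vs Apollo: Apollo wins 20–19.
Iris vs Lumen: Lumen wins 20–19.
Apollo vs Lumen: Apollo wins 26–13.
No candidate beats all others: Beacon beats Apollo beats Iris beats Beacon, a majority cycle.

There is no Condorcet winner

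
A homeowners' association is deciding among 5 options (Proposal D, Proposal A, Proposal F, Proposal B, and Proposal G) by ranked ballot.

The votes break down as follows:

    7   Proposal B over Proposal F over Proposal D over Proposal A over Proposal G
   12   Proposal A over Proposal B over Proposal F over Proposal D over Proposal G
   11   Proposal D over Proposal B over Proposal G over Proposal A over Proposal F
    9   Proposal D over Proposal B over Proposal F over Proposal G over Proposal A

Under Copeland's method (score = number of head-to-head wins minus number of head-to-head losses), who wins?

Pairwise results:
  Proposal D vs Proposal A: Proposal D wins 27–12.
  Proposal D vs Proposal F: Proposal D wins 20–19.
  Proposal D vs Proposal B: Proposal D wins 20–19.
  Proposal D vs Proposal G: Proposal D wins 39–0.
  Proposal A vs Proposal F: Proposal A wins 23–16.
  Proposal A vs Proposal B: Proposal B wins 27–12.
  Proposal A vs Proposal G: Proposal G wins 20–19.
  Proposal F vs Proposal B: Proposal B wins 39–0.
  Proposal F vs Proposal G: Proposal F wins 28–11.
  Proposal B vs Proposal G: Proposal B wins 39–0.
Copeland scores (wins − losses):
  Proposal D: 4 − 0 = 4
  Proposal A: 1 − 3 = -2
  Proposal F: 1 − 3 = -2
  Proposal B: 3 − 1 = 2
  Proposal G: 1 − 3 = -2
Proposal D has the best Copeland score.

Proposal D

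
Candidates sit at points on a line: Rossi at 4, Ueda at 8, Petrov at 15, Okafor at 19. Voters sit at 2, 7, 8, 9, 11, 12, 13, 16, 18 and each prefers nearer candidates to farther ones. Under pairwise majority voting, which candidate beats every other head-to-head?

Ueda

With single-peaked preferences on a line, the Condorcet winner is the candidate closest to the median voter.
The median voter (position 11) is closest to Ueda at 8.
Check: Ueda vs Rossi — voters closer to Ueda: 8 of 9.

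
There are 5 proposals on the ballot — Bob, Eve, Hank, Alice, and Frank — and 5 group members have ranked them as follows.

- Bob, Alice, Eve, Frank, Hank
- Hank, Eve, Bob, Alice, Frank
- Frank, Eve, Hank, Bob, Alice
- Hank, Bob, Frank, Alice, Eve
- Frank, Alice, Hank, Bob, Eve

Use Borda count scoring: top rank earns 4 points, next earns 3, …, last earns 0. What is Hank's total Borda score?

12

Borda scores:
  Bob: 4 + 2 + 1 + 3 + 1 = 11
  Eve: 2 + 3 + 3 + 0 + 0 = 8
  Hank: 0 + 4 + 2 + 4 + 2 = 12
  Alice: 3 + 1 + 0 + 1 + 3 = 8
  Frank: 1 + 0 + 4 + 2 + 4 = 11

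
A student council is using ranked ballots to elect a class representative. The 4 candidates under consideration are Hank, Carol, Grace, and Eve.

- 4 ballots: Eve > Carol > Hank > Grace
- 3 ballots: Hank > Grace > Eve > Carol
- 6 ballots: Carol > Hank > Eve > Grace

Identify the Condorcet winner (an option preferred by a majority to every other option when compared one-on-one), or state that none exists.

There is no Condorcet winner

Head-to-head results (13 voters total):
Hank vs Carol: Carol wins 10–3.
Hank vs Grace: Hank wins 13–0.
Hank vs Eve: Hank wins 9–4.
Carol vs Grace: Carol wins 10–3.
Carol vs Eve: Eve wins 7–6.
Grace vs Eve: Eve wins 10–3.
No candidate beats all others: Hank beats Eve beats Carol beats Hank, a majority cycle.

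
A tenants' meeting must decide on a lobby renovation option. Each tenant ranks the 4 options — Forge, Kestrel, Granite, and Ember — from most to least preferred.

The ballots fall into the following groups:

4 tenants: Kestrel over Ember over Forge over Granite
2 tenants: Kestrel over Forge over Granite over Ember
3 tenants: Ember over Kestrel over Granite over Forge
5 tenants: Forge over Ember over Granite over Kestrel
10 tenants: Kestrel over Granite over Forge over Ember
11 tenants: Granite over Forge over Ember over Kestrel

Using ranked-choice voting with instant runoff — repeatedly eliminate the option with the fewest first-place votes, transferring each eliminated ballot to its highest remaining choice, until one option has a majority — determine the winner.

Kestrel

Round 1: Kestrel 16, Granite 11, Forge 5, Ember 3. Ember has the fewest and is eliminated.
Round 2: Kestrel 19, Granite 11, Forge 5. Kestrel has a majority.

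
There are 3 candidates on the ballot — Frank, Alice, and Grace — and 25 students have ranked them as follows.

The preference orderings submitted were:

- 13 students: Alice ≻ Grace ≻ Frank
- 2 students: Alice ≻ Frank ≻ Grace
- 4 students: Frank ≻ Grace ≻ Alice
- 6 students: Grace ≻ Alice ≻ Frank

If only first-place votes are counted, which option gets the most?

Alice

First-place vote totals:
  Frank: 4
  Alice: 15
  Grace: 6
Alice has the most first-place votes.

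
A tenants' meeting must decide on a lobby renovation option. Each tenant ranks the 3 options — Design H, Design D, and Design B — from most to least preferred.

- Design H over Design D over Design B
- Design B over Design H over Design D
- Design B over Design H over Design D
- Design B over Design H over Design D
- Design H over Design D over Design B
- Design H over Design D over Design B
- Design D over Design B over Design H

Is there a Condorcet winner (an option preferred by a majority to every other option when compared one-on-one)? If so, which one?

Head-to-head results (7 voters total):
Design H vs Design D: Design H wins 6–1.
Design H vs Design B: Design B wins 4–3.
Design D vs Design B: Design D wins 4–3.
No candidate beats all others: Design H beats Design D beats Design B beats Design H, a majority cycle.

No Condorcet winner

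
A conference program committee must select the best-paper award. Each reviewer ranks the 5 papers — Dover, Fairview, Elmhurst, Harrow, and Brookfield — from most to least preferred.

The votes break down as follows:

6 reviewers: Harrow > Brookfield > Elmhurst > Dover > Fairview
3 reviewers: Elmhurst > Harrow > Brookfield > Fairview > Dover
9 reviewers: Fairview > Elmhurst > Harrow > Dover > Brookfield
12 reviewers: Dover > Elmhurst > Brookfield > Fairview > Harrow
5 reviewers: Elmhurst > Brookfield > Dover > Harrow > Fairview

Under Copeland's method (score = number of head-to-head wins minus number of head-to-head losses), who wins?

Pairwise results:
  Dover vs Fairview: Dover wins 23–12.
  Dover vs Elmhurst: Elmhurst wins 23–12.
  Dover vs Harrow: Harrow wins 18–17.
  Dover vs Brookfield: Dover wins 21–14.
  Fairview vs Elmhurst: Elmhurst wins 26–9.
  Fairview vs Harrow: Fairview wins 21–14.
  Fairview vs Brookfield: Brookfield wins 26–9.
  Elmhurst vs Harrow: Elmhurst wins 29–6.
  Elmhurst vs Brookfield: Elmhurst wins 29–6.
  Harrow vs Brookfield: Harrow wins 18–17.
Copeland scores (wins − losses):
  Dover: 2 − 2 = 0
  Fairview: 1 − 3 = -2
  Elmhurst: 4 − 0 = 4
  Harrow: 2 − 2 = 0
  Brookfield: 1 − 3 = -2
Elmhurst has the best Copeland score.

Elmhurst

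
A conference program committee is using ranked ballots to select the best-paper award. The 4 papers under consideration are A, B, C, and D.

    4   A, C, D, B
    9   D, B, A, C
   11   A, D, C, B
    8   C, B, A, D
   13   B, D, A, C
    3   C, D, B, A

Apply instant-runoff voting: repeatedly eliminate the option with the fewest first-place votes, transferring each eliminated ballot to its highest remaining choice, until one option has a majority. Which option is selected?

Round 1: A 15, B 13, C 11, D 9. D has the fewest and is eliminated.
Round 2: B 22, A 15, C 11. C has the fewest and is eliminated.
Round 3: B 33, A 15. B has a majority.

B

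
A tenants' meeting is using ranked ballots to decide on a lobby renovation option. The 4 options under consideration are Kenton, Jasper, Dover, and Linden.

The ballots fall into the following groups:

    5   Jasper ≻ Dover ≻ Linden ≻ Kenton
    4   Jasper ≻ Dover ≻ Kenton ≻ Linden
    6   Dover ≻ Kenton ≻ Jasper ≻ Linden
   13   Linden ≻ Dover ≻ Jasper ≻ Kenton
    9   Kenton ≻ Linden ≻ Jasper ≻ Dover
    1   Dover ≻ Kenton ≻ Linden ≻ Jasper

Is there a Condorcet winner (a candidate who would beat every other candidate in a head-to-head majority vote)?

No

Head-to-head results (38 voters total):
Kenton vs Jasper: Jasper wins 22–16.
Kenton vs Dover: Dover wins 29–9.
Kenton vs Linden: Kenton wins 20–18.
Jasper vs Dover: Dover wins 20–18.
Jasper vs Linden: Linden wins 23–15.
Dover vs Linden: Linden wins 22–16.
No candidate beats all others: Kenton beats Linden beats Jasper beats Kenton, a majority cycle.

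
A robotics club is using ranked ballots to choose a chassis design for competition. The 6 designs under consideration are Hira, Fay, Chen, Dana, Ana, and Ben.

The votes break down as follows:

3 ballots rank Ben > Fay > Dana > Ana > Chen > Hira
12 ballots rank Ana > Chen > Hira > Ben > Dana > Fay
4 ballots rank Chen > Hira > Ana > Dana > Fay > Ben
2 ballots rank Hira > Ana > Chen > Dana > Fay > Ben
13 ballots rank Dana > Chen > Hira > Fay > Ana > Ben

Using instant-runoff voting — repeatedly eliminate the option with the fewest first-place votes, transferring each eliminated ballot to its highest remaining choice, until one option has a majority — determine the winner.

Ana

Round 1: Dana 13, Ana 12, Chen 4, Ben 3, Hira 2, Fay 0. Fay has the fewest and is eliminated.
Round 2: Dana 13, Ana 12, Chen 4, Ben 3, Hira 2. Hira has the fewest and is eliminated.
Round 3: Ana 14, Dana 13, Chen 4, Ben 3. Ben has the fewest and is eliminated.
Round 4: Dana 16, Ana 14, Chen 4. Chen has the fewest and is eliminated.
Round 5: Ana 18, Dana 16. Ana has a majority.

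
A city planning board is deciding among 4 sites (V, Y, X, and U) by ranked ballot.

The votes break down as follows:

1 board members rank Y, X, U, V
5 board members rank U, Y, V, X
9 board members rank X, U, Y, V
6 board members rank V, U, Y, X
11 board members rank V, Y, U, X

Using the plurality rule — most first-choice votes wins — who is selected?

V

First-place vote totals:
  V: 17
  Y: 1
  X: 9
  U: 5
V has the most first-place votes.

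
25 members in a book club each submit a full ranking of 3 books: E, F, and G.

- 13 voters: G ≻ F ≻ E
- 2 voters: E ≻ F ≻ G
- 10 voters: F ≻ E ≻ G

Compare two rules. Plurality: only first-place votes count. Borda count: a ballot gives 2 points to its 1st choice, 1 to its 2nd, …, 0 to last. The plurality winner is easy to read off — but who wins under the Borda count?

F

Plurality first-place counts: E 2, F 10, G 13 → G.
Borda totals: E 14, F 35, G 26 → F.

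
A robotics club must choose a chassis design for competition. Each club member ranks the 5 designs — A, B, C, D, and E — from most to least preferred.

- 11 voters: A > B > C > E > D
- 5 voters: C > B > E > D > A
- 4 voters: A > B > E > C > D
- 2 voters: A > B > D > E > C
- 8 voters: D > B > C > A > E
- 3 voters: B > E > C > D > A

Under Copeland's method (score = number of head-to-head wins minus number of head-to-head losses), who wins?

A

Pairwise results:
  A vs B: A wins 17–16.
  A vs C: A wins 17–16.
  A vs D: A wins 17–16.
  A vs E: A wins 25–8.
  B vs C: B wins 28–5.
  B vs D: B wins 25–8.
  B vs E: B wins 33–0.
  C vs D: C wins 23–10.
  C vs E: C wins 24–9.
  D vs E: E wins 23–10.
Copeland scores (wins − losses):
  A: 4 − 0 = 4
  B: 3 − 1 = 2
  C: 2 − 2 = 0
  D: 0 − 4 = -4
  E: 1 − 3 = -2
A has the best Copeland score.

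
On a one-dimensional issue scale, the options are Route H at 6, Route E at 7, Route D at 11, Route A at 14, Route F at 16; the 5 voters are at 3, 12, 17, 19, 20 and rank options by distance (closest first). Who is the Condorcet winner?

With single-peaked preferences on a line, the Condorcet winner is the candidate closest to the median voter.
The median voter (position 17) is closest to Route F at 16.
Check: Route F vs Route H — voters closer to Route F: 4 of 5.

Route F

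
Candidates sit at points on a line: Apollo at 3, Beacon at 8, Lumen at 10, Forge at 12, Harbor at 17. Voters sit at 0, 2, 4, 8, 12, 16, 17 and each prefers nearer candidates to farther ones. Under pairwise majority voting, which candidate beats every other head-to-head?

Beacon

With single-peaked preferences on a line, the Condorcet winner is the candidate closest to the median voter.
The median voter (position 8) is closest to Beacon at 8.
Check: Beacon vs Apollo — voters closer to Beacon: 4 of 7.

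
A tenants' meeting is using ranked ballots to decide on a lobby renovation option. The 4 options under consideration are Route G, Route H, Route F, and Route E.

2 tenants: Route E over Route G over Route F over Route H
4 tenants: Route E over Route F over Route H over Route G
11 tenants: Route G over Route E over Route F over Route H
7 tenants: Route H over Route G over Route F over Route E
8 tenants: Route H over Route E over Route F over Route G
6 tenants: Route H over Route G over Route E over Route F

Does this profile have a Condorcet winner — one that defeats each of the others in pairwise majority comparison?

Head-to-head results (38 voters total):
Route G vs Route H: Route H wins 25–13.
Route G vs Route F: Route G wins 26–12.
Route G vs Route E: Route G wins 24–14.
Route H vs Route F: Route H wins 21–17.
Route H vs Route E: Route H wins 21–17.
Route F vs Route E: Route E wins 31–7.
Route H beats each rival — Route G (25–13), Route F (21–17), Route E (21–17) — so Route H is the Condorcet winner.

Yes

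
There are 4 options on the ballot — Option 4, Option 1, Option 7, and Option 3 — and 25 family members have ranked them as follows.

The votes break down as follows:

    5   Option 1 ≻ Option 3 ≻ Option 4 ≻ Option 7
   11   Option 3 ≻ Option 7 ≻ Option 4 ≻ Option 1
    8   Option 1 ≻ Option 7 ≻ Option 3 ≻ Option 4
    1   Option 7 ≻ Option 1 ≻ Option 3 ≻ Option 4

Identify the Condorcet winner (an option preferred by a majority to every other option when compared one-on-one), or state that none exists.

Head-to-head results (25 voters total):
Option 4 vs Option 1: Option 1 wins 14–11.
Option 4 vs Option 7: Option 7 wins 20–5.
Option 4 vs Option 3: Option 3 wins 25–0.
Option 1 vs Option 7: Option 1 wins 13–12.
Option 1 vs Option 3: Option 1 wins 14–11.
Option 7 vs Option 3: Option 3 wins 16–9.
Option 1 beats each rival — Option 4 (14–11), Option 7 (13–12), Option 3 (14–11) — so Option 1 is the Condorcet winner.

Option 1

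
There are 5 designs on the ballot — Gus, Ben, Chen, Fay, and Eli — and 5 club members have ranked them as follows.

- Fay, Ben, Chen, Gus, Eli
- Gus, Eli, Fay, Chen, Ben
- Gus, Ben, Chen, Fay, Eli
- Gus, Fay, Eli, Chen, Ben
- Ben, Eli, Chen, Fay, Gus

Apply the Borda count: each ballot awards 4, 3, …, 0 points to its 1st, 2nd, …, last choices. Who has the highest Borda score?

Gus

Borda scores:
  Gus: 1 + 4 + 4 + 4 + 0 = 13
  Ben: 3 + 0 + 3 + 0 + 4 = 10
  Chen: 2 + 1 + 2 + 1 + 2 = 8
  Fay: 4 + 2 + 1 + 3 + 1 = 11
  Eli: 0 + 3 + 0 + 2 + 3 = 8
Gus has the highest total.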